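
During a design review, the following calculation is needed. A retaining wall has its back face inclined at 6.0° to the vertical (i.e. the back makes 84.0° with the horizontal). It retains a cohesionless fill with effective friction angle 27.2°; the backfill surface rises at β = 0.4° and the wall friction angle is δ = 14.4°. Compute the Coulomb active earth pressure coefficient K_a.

0.382

K_a = sin²(α+φ) / [sin²α · sin(α−δ) · (1 + √{sin(φ+δ)sin(φ−β) / (sin(α−δ)sin(α+β))})²].
With α = 84.0°, φ = 27.2°, δ = 14.4°, β = 0.4°: K_a = 0.3821.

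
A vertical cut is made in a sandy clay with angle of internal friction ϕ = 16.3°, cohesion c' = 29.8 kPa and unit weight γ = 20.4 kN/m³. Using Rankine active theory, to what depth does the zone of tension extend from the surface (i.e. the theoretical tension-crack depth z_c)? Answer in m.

3.90 m

K_a = tan²(45° − 16.3°/2) = 0.5617; √K_a = 0.7495.
The active pressure is zero where K_a γ z = 2c√K_a, so z_c = 2c/(γ√K_a) = 2×29.8/(20.4×0.7495) = 3.898 m.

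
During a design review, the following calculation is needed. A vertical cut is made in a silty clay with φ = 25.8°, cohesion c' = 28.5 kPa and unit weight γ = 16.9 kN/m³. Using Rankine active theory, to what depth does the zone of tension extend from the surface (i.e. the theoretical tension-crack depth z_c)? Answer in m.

K_a = tan²(45° − 25.8°/2) = 0.3935; √K_a = 0.6273.
The active pressure is zero where K_a γ z = 2c√K_a, so z_c = 2c/(γ√K_a) = 2×28.5/(16.9×0.6273) = 5.377 m.

5.38 m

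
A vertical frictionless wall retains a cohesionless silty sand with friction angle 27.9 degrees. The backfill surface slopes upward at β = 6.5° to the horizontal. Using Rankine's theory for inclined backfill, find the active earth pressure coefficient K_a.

0.370

K_a = cos β · (cos β − √(cos²β − cos²φ)) / (cos β + √(cos²β − cos²φ)).
cos β = 0.9936, cos φ = 0.8838, √(cos²β − cos²φ) = 0.4540.
K_a = 0.9936 × (0.9936 − 0.4540)/(0.9936 + 0.4540) = 0.3703.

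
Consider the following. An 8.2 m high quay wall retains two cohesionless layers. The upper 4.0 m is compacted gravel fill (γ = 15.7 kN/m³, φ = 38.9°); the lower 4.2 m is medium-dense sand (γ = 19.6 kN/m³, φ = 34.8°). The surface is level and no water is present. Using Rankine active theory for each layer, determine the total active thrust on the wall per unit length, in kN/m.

148 kN/m

K_a1 = tan²(45°−38.9°/2) = 0.2285; K_a2 = tan²(45°−34.8°/2) = 0.2733.
Layer 1: σ at base = K_a1 γ₁ h₁ = 14.35 kPa; P₁ = ½×14.35×4.0 = 28.70.
Layer 2: σ_v at top = γ₁h₁ = 62.80; σ_h top = K_a2×62.80 = 17.16; σ_h base = K_a2×(62.80+19.6×4.2) = 39.66.
P₂ = ½(17.16+39.66)×4.2 = 119.3. Total P_a = 28.70+119.3 = 148.0 kN/m.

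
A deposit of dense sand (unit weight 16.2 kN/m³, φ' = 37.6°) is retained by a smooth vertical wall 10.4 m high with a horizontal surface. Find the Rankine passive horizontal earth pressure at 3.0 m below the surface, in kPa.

K_p = (1 + sin φ)/(1 − sin φ) = 4.130.
σ_h = K_p γ z = 4.130 × 16.2 × 3.0 = 200.7 kPa.

201 kPa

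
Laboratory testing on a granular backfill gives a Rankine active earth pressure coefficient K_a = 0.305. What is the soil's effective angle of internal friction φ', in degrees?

K_a = tan²(45° − φ/2) ⇒ 45° − φ/2 = arctan(√0.305) = 28.91°.
φ = 2(45° − 28.91°) = 32.18°.

32.2°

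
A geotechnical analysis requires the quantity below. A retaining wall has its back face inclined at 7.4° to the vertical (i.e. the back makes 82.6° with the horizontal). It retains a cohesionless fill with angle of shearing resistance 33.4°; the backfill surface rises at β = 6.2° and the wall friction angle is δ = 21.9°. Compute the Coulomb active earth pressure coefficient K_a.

0.343

K_a = sin²(α+φ) / [sin²α · sin(α−δ) · (1 + √{sin(φ+δ)sin(φ−β) / (sin(α−δ)sin(α+β))})²].
With α = 82.6°, φ = 33.4°, δ = 21.9°, β = 6.2°: K_a = 0.3433.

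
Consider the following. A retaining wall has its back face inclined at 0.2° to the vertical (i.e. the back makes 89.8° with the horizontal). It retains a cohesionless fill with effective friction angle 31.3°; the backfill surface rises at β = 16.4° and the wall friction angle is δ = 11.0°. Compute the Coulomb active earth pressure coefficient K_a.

0.366

K_a = sin²(α+φ) / [sin²α · sin(α−δ) · (1 + √{sin(φ+δ)sin(φ−β) / (sin(α−δ)sin(α+β))})²].
With α = 89.8°, φ = 31.3°, δ = 11.0°, β = 16.4°: K_a = 0.3662.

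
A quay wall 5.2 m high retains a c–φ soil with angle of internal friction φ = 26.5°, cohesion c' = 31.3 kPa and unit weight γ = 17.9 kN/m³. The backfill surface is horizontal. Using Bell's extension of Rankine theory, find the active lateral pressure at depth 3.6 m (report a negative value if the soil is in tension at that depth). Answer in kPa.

K_a = (1 − sin φ)/(1 + sin φ) = 0.3829.
σ_a = K_a γ z − 2c√K_a = 0.3829×17.9×3.6 − 2×31.3×0.6188 = -14.06 kPa.

-14.1 kPa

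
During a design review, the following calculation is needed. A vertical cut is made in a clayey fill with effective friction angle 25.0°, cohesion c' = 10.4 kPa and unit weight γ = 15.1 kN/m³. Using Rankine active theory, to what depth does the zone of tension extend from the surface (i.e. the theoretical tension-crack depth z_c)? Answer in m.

2.16 m

K_a = tan²(45° − 25.0°/2) = 0.4059; √K_a = 0.6371.
The active pressure is zero where K_a γ z = 2c√K_a, so z_c = 2c/(γ√K_a) = 2×10.4/(15.1×0.6371) = 2.162 m.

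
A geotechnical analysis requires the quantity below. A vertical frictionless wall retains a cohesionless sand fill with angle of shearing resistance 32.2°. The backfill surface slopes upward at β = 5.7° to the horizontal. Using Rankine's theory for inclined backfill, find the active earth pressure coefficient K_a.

K_a = cos β · (cos β − √(cos²β − cos²φ)) / (cos β + √(cos²β − cos²φ)).
cos β = 0.9951, cos φ = 0.8462, √(cos²β − cos²φ) = 0.5235.
K_a = 0.9951 × (0.9951 − 0.5235)/(0.9951 + 0.5235) = 0.3090.

0.309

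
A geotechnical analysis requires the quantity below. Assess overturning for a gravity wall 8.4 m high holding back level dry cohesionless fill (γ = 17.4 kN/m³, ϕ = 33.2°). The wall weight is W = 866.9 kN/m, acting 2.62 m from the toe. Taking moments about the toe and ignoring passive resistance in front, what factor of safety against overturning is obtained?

K_a = tan²(45° − 33.2°/2) = 0.2924.
P_a = ½K_aγH² = 0.5×0.2924×17.4×8.4² = 179.5 kN/m, acting at H/3 = 2.800 m above the base.
Overturning moment M_o = P_a × H/3 = 179.5 × 2.800 = 502.5.
Resisting moment M_r = W × 2.62 = 866.9 × 2.62 = 2271.
FS_overturning = M_r/M_o = 2271/502.5 = 4.520.

4.52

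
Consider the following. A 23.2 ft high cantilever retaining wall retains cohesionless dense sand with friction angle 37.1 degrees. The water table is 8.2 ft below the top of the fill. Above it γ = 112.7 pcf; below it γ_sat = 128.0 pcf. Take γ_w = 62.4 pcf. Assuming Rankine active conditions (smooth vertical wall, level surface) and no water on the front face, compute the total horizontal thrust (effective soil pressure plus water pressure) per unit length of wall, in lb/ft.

13200 lb/ft

K_a = tan²(45° − φ/2) = 0.2475.
γ' = 128.0 − 62.4 = 65.60 pcf. Depth below WT = 15.0 ft.
σ'_h at WT = K_a γ d_w = 228.7 psf; at base = 228.7 + K_a γ' × 15.0 = 472.3 psf.
P₁ (0–8.2 ft) = ½×228.7×8.2 = 937.8. P₂ (8.2–23.2 ft) = ½(228.7+472.3)×15.0 = 5257.
P_w = ½ γ_w h₂² = 0.5×62.4×15.0² = 7020. Total = 937.8+5257+7020 = 13220 lb/ft.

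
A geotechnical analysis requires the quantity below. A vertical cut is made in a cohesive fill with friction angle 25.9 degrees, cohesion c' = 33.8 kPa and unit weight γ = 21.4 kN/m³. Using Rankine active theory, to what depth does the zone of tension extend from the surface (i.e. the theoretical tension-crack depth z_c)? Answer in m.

K_a = tan²(45° − 25.9°/2) = 0.3920; √K_a = 0.6261.
The active pressure is zero where K_a γ z = 2c√K_a, so z_c = 2c/(γ√K_a) = 2×33.8/(21.4×0.6261) = 5.045 m.

5.05 m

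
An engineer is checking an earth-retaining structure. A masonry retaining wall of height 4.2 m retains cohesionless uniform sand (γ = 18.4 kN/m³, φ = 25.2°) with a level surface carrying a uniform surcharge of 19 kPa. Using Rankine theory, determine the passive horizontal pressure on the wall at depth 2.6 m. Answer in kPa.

K_p = (1 + sin φ)/(1 − sin φ) = 2.483.
σ_v = γz + q = 18.4 × 2.6 + 19 = 66.84 kPa.
σ_h = K_p σ_v = 2.483 × 66.84 = 166.0 kPa.

166 kPa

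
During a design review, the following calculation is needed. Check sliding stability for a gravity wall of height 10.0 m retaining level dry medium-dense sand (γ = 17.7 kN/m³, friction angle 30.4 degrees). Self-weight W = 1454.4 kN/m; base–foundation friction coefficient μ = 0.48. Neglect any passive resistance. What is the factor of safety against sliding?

2.41

K_a = tan²(45° − 30.4°/2) = 0.3280.
P_a = ½K_aγH² = 0.5×0.3280×17.7×10.0² = 290.3 kN/m, acting at H/3 = 3.333 m above the base.
FS_sliding = μW / P_a = 0.48×1454.4 / 290.3 = 2.405.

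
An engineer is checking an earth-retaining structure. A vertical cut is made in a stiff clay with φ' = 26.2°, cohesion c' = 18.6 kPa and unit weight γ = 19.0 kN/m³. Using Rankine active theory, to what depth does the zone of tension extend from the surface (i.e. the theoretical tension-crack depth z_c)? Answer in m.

3.15 m

K_a = tan²(45° − 26.2°/2) = 0.3874; √K_a = 0.6224.
The active pressure is zero where K_a γ z = 2c√K_a, so z_c = 2c/(γ√K_a) = 2×18.6/(19.0×0.6224) = 3.145 m.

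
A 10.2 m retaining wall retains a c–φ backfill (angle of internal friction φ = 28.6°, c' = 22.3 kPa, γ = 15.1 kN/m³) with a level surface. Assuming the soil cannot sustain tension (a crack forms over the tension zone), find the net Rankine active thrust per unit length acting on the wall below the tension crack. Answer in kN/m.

K_a = 0.3525; √K_a = 0.5938.
Tension-crack depth z_c = 2c/(γ√K_a) = 2×22.3/(15.1×0.5938) = 4.975 m.
σ_a at base = K_a γ H − 2c√K_a = 0.3525×15.1×10.2 − 2×22.3×0.5938 = 27.82 kPa.
P_a = ½ × 27.82 × (H − z_c) = 0.5×27.82×5.225 = 72.68 kN/m.

72.7 kN/m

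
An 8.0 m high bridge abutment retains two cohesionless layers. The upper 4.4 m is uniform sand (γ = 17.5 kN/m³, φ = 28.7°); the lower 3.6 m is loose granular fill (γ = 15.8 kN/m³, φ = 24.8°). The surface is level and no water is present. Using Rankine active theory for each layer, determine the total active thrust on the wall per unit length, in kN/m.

215 kN/m

K_a1 = tan²(45°−28.7°/2) = 0.3511; K_a2 = tan²(45°−24.8°/2) = 0.4090.
Layer 1: σ at base = K_a1 γ₁ h₁ = 27.04 kPa; P₁ = ½×27.04×4.4 = 59.48.
Layer 2: σ_v at top = γ₁h₁ = 77.00; σ_h top = K_a2×77.00 = 31.49; σ_h base = K_a2×(77.00+15.8×3.6) = 54.76.
P₂ = ½(31.49+54.76)×3.6 = 155.2. Total P_a = 59.48+155.2 = 214.7 kN/m.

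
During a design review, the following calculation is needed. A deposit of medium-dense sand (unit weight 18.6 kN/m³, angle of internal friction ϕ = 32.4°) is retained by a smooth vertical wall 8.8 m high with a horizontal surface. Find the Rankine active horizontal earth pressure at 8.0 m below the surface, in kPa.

45.0 kPa

K_a = (1 − sin φ)/(1 + sin φ) = 0.3022.
σ_h = K_a γ z = 0.3022 × 18.6 × 8.0 = 44.97 kPa.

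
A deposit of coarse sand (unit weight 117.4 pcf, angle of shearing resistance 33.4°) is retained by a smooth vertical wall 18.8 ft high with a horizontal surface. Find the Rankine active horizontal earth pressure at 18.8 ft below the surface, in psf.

640 psf

K_a = (1 − sin φ)/(1 + sin φ) = 0.2899.
σ_h = K_a γ z = 0.2899 × 117.4 × 18.8 = 639.9 psf.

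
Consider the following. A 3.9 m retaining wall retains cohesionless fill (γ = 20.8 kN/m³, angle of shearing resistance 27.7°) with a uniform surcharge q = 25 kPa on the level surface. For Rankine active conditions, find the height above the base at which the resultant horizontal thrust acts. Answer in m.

1.55 m

K_a = 0.3653.
Triangular part P₁ = ½K_aγH² = 57.79 at H/3 = 1.300 m; rectangular part P₂ = K_a q H = 35.62 at H/2 = 1.950 m.
ȳ = (P₁·1.300 + P₂·1.950)/(P₁+P₂) = 1.548 m.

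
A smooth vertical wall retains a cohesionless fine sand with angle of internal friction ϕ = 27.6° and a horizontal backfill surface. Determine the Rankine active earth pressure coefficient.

K_a = tan²(45° − φ/2) = tan²(31.20°) = 0.3668.

0.367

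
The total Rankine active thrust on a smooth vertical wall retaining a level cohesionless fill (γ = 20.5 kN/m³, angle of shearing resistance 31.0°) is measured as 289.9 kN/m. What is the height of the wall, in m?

9.40 m

K_a = 0.3201. P_a = ½ K_a γ H² ⇒ H = √(2P_a/(K_a γ)).
H = √(2×289.9/(0.3201×20.5)) = 9.400 m.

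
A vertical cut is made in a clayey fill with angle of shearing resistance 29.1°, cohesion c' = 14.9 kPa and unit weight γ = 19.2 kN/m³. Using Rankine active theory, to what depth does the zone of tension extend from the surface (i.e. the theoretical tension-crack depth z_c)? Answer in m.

2.64 m

K_a = tan²(45° − 29.1°/2) = 0.3456; √K_a = 0.5879.
The active pressure is zero where K_a γ z = 2c√K_a, so z_c = 2c/(γ√K_a) = 2×14.9/(19.2×0.5879) = 2.640 m.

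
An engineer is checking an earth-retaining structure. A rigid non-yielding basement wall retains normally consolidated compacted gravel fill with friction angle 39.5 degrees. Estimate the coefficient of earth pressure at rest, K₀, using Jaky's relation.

K₀ = 1 − sin φ' = 1 − sin 39.5° = 0.3639.

0.364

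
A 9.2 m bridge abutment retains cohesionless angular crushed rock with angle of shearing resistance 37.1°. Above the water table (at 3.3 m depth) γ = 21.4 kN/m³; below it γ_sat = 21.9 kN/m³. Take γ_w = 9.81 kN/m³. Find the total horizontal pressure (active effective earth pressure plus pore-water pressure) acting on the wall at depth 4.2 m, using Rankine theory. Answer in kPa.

29.0 kPa

K_a = (1 − sin φ)/(1 + sin φ) = 0.2475.
γ' = 21.9 − 9.81 = 12.09 kN/m³.
Effective vertical stress at 4.2 m: σ'_v = 21.4×3.3 + 12.09×0.900 = 81.50 kPa.
σ'_h = K_a σ'_v = 0.2475 × 81.50 = 20.17 kPa; u = γ_w × 0.900 = 8.829 kPa.
Total σ_h = 20.17 + 8.829 = 29.00 kPa.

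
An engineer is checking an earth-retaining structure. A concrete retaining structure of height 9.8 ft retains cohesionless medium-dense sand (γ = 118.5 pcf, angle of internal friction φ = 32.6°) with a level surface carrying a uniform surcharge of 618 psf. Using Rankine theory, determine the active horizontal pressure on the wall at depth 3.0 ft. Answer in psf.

K_a = (1 − sin φ)/(1 + sin φ) = 0.2997.
σ_v = γz + q = 118.5 × 3.0 + 618 = 973.5 psf.
σ_h = K_a σ_v = 0.2997 × 973.5 = 291.8 psf.

292 psf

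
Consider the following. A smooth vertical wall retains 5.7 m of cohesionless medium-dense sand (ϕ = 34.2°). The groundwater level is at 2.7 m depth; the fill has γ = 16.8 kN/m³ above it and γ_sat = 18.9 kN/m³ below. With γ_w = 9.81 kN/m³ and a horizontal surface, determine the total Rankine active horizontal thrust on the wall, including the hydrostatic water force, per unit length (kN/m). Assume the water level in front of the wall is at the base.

111 kN/m

K_a = tan²(45° − φ/2) = 0.2803.
γ' = 18.9 − 9.81 = 9.090 kN/m³. Depth below WT = 3.0 m.
σ'_h at WT = K_a γ d_w = 12.72 kPa; at base = 12.72 + K_a γ' × 3.0 = 20.36 kPa.
P₁ (0–2.7 m) = ½×12.72×2.7 = 17.17. P₂ (2.7–5.7 m) = ½(12.72+20.36)×3.0 = 49.62.
P_w = ½ γ_w h₂² = 0.5×9.81×3.0² = 44.14. Total = 17.17+49.62+44.14 = 110.9 kN/m.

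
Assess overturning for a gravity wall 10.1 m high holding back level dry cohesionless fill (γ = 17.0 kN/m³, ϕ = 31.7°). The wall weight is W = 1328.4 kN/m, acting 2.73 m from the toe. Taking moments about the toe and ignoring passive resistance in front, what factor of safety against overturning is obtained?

3.99

K_a = tan²(45° − 31.7°/2) = 0.3111.
P_a = ½K_aγH² = 0.5×0.3111×17.0×10.1² = 269.7 kN/m, acting at H/3 = 3.367 m above the base.
Overturning moment M_o = P_a × H/3 = 269.7 × 3.367 = 908.1.
Resisting moment M_r = W × 2.73 = 1328.4 × 2.73 = 3627.
FS_overturning = M_r/M_o = 3627/908.1 = 3.994.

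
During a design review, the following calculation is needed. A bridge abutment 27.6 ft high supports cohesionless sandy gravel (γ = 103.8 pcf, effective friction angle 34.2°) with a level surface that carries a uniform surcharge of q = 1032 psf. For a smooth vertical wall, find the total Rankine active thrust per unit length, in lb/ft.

K_a = tan²(45° − φ/2) = 0.2803.
Soil triangle: ½ K_a γ H² = 0.5×0.2803×103.8×27.6² = 11080 lb/ft.
Surcharge rectangle: K_a q H = 0.2803×1032×27.6 = 7985 lb/ft.
Total = 11080 + 7985 = 19070 lb/ft.

19100 lb/ft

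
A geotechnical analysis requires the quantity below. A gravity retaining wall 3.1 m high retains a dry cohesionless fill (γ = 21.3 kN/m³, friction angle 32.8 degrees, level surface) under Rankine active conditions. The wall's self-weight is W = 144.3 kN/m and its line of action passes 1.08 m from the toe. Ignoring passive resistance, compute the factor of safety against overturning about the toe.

4.96

K_a = tan²(45° − 32.8°/2) = 0.2973.
P_a = ½K_aγH² = 0.5×0.2973×21.3×3.1² = 30.42 kN/m, acting at H/3 = 1.033 m above the base.
Overturning moment M_o = P_a × H/3 = 30.42 × 1.033 = 31.44.
Resisting moment M_r = W × 1.08 = 144.3 × 1.08 = 155.8.
FS_overturning = M_r/M_o = 155.8/31.44 = 4.957.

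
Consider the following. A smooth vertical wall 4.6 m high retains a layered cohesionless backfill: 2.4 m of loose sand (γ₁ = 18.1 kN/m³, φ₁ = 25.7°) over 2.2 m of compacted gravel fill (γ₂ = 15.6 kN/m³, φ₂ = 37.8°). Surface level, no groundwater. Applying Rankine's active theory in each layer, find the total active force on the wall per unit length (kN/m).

52.6 kN/m

K_a1 = tan²(45°−25.7°/2) = 0.3950; K_a2 = tan²(45°−37.8°/2) = 0.2400.
Layer 1: σ at base = K_a1 γ₁ h₁ = 17.16 kPa; P₁ = ½×17.16×2.4 = 20.59.
Layer 2: σ_v at top = γ₁h₁ = 43.44; σ_h top = K_a2×43.44 = 10.43; σ_h base = K_a2×(43.44+15.6×2.2) = 18.66.
P₂ = ½(10.43+18.66)×2.2 = 32.00. Total P_a = 20.59+32.00 = 52.59 kN/m.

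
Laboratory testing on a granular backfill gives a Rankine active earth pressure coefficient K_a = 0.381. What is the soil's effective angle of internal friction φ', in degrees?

K_a = tan²(45° − φ/2) ⇒ 45° − φ/2 = arctan(√0.381) = 31.69°.
φ = 2(45° − 31.69°) = 26.63°.

26.6°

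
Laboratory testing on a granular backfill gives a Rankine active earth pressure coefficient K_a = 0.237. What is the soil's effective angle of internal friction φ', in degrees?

38.1°

K_a = tan²(45° − φ/2) ⇒ 45° − φ/2 = arctan(√0.237) = 25.96°.
φ = 2(45° − 25.96°) = 38.08°.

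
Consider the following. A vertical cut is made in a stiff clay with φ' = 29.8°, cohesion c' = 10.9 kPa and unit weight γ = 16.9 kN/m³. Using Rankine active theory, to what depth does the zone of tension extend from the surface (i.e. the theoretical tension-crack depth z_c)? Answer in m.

K_a = tan²(45° − 29.8°/2) = 0.3360; √K_a = 0.5797.
The active pressure is zero where K_a γ z = 2c√K_a, so z_c = 2c/(γ√K_a) = 2×10.9/(16.9×0.5797) = 2.225 m.

2.23 m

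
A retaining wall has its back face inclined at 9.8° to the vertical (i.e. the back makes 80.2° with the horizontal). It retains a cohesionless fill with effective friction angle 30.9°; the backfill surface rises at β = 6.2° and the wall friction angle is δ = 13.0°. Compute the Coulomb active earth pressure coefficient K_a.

0.399

K_a = sin²(α+φ) / [sin²α · sin(α−δ) · (1 + √{sin(φ+δ)sin(φ−β) / (sin(α−δ)sin(α+β))})²].
With α = 80.2°, φ = 30.9°, δ = 13.0°, β = 6.2°: K_a = 0.3989.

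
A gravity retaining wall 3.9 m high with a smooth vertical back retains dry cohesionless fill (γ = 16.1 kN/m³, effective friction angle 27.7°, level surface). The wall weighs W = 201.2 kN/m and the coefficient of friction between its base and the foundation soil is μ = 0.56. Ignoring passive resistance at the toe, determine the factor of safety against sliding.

K_a = tan²(45° − 27.7°/2) = 0.3653.
P_a = ½K_aγH² = 0.5×0.3653×16.1×3.9² = 44.73 kN/m, acting at H/3 = 1.300 m above the base.
FS_sliding = μW / P_a = 0.56×201.2 / 44.73 = 2.519.

2.52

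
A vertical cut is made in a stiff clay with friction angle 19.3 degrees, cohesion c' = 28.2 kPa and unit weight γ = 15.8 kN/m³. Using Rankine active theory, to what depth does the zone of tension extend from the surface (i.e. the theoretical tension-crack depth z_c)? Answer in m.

K_a = tan²(45° − 19.3°/2) = 0.5032; √K_a = 0.7094.
The active pressure is zero where K_a γ z = 2c√K_a, so z_c = 2c/(γ√K_a) = 2×28.2/(15.8×0.7094) = 5.032 m.

5.03 m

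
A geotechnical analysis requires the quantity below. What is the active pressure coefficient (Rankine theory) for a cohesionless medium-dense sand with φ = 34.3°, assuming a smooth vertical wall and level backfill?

0.279

K_a = tan²(45° − φ/2) = tan²(27.85°) = 0.2792.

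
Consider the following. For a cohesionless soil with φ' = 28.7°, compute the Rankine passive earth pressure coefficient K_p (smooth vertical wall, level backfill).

2.85

K_p = (1 + sin φ)/(1 − sin φ) = tan²(45° + 28.7°/2) = 2.848.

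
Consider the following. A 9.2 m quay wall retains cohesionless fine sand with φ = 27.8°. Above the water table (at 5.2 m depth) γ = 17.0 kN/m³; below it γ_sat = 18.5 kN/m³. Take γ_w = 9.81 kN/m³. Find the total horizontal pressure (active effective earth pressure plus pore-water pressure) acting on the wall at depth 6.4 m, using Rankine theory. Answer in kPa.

K_a = (1 − sin φ)/(1 + sin φ) = 0.3639.
γ' = 18.5 − 9.81 = 8.690 kN/m³.
Effective vertical stress at 6.4 m: σ'_v = 17.0×5.2 + 8.690×1.20 = 98.83 kPa.
σ'_h = K_a σ'_v = 0.3639 × 98.83 = 35.96 kPa; u = γ_w × 1.20 = 11.77 kPa.
Total σ_h = 35.96 + 11.77 = 47.74 kPa.

47.7 kPa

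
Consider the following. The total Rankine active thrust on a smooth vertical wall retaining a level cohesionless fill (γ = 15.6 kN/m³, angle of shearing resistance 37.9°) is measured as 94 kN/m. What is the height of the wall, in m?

7.10 m

K_a = 0.2389. P_a = ½ K_a γ H² ⇒ H = √(2P_a/(K_a γ)).
H = √(2×94/(0.2389×15.6)) = 7.102 m.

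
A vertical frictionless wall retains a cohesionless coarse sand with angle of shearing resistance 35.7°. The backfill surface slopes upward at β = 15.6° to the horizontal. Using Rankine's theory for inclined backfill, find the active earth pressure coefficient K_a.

0.290

K_a = cos β · (cos β − √(cos²β − cos²φ)) / (cos β + √(cos²β − cos²φ)).
cos β = 0.9632, cos φ = 0.8121, √(cos²β − cos²φ) = 0.5179.
K_a = 0.9632 × (0.9632 − 0.5179)/(0.9632 + 0.5179) = 0.2896.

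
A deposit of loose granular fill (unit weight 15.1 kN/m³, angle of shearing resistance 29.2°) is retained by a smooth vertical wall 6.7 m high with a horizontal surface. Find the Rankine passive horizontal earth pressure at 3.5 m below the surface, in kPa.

154 kPa

K_p = (1 + sin φ)/(1 − sin φ) = 2.905.
σ_h = K_p γ z = 2.905 × 15.1 × 3.5 = 153.5 kPa.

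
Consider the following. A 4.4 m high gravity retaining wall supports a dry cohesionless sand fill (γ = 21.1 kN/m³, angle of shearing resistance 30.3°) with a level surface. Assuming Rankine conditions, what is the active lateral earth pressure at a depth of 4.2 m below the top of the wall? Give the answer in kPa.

29.2 kPa

K_a = (1 − sin φ)/(1 + sin φ) = 0.3293.
σ_h = K_a γ z = 0.3293 × 21.1 × 4.2 = 29.18 kPa.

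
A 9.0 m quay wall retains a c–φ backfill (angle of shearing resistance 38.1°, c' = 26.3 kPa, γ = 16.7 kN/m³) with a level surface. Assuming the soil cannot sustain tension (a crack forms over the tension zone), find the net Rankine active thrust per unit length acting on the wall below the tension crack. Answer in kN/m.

12.6 kN/m

K_a = 0.2368; √K_a = 0.4867.
Tension-crack depth z_c = 2c/(γ√K_a) = 2×26.3/(16.7×0.4867) = 6.472 m.
σ_a at base = K_a γ H − 2c√K_a = 0.2368×16.7×9.0 − 2×26.3×0.4867 = 9.998 kPa.
P_a = ½ × 9.998 × (H − z_c) = 0.5×9.998×2.528 = 12.64 kN/m.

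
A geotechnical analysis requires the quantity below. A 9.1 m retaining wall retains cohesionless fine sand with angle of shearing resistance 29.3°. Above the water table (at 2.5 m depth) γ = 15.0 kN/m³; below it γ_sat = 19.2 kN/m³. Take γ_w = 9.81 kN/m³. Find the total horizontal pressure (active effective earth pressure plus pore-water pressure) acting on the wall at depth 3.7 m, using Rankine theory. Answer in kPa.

K_a = (1 − sin φ)/(1 + sin φ) = 0.3428.
γ' = 19.2 − 9.81 = 9.390 kN/m³.
Effective vertical stress at 3.7 m: σ'_v = 15.0×2.5 + 9.390×1.20 = 48.77 kPa.
σ'_h = K_a σ'_v = 0.3428 × 48.77 = 16.72 kPa; u = γ_w × 1.20 = 11.77 kPa.
Total σ_h = 16.72 + 11.77 = 28.49 kPa.

28.5 kPa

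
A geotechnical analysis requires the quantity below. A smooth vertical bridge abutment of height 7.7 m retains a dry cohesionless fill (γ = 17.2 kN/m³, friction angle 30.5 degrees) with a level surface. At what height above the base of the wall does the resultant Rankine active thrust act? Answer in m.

2.57 m

K_a = 0.3267.
The pressure distribution is triangular, so the resultant acts at H/3 above the base = 7.7/3 = 2.567 m.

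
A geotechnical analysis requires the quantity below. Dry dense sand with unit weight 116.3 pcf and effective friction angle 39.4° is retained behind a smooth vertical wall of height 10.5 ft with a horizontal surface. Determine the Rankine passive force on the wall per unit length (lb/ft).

K_p = tan²(45° + φ/2) = 4.475.
P_p = ½ K_p γ H² = 0.5 × 4.475 × 116.3 × 10.5² = 28690 lb/ft.

28700 lb/ft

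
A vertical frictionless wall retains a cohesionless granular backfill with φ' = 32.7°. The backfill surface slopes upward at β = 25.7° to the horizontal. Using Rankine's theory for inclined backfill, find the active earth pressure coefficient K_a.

0.426

K_a = cos β · (cos β − √(cos²β − cos²φ)) / (cos β + √(cos²β − cos²φ)).
cos β = 0.9011, cos φ = 0.8415, √(cos²β − cos²φ) = 0.3222.
K_a = 0.9011 × (0.9011 − 0.3222)/(0.9011 + 0.3222) = 0.4264.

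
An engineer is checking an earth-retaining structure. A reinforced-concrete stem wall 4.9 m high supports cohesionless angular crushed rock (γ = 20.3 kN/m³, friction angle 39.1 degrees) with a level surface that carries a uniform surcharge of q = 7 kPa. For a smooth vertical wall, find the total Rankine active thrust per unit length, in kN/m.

K_a = tan²(45° − φ/2) = 0.2265.
Soil triangle: ½ K_a γ H² = 0.5×0.2265×20.3×4.9² = 55.19 kN/m.
Surcharge rectangle: K_a q H = 0.2265×7×4.9 = 7.768 kN/m.
Total = 55.19 + 7.768 = 62.96 kN/m.

63.0 kN/m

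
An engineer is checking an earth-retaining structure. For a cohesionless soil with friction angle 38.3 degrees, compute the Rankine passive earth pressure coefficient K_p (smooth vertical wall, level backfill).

K_p = (1 + sin φ)/(1 − sin φ) = tan²(45° + 38.3°/2) = 4.260.

4.26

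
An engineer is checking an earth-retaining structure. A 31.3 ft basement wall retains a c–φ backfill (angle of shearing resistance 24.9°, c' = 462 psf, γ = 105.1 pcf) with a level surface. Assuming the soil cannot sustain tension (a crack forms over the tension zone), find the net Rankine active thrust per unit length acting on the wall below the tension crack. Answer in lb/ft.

K_a = 0.4074; √K_a = 0.6383.
Tension-crack depth z_c = 2c/(γ√K_a) = 2×462/(105.1×0.6383) = 13.77 ft.
σ_a at base = K_a γ H − 2c√K_a = 0.4074×105.1×31.3 − 2×462×0.6383 = 750.5 psf.
P_a = ½ × 750.5 × (H − z_c) = 0.5×750.5×17.53 = 6577 lb/ft.

6580 lb/ft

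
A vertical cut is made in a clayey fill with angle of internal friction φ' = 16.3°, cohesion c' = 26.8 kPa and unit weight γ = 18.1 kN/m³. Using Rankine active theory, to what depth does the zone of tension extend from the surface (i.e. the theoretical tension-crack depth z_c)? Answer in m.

3.95 m

K_a = tan²(45° − 16.3°/2) = 0.5617; √K_a = 0.7495.
The active pressure is zero where K_a γ z = 2c√K_a, so z_c = 2c/(γ√K_a) = 2×26.8/(18.1×0.7495) = 3.951 m.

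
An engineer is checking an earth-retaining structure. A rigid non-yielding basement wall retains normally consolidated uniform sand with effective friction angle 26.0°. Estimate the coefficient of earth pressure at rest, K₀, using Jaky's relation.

K₀ = 1 − sin φ' = 1 − sin 26.0° = 0.5616.

0.562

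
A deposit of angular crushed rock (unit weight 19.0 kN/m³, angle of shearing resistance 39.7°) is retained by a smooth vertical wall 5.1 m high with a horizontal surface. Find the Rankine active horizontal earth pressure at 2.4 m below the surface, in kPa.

K_a = (1 − sin φ)/(1 + sin φ) = 0.2204.
σ_h = K_a γ z = 0.2204 × 19.0 × 2.4 = 10.05 kPa.

10.1 kPa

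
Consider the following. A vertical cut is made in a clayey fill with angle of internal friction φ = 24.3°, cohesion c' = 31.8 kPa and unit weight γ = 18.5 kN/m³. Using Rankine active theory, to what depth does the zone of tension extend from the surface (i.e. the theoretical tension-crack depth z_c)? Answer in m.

5.32 m

K_a = tan²(45° − 24.3°/2) = 0.4169; √K_a = 0.6457.
The active pressure is zero where K_a γ z = 2c√K_a, so z_c = 2c/(γ√K_a) = 2×31.8/(18.5×0.6457) = 5.324 m.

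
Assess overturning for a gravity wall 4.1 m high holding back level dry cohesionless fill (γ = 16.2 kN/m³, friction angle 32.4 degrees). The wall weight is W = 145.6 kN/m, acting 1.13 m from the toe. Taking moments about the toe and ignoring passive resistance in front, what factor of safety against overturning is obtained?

2.93

K_a = tan²(45° − 32.4°/2) = 0.3022.
P_a = ½K_aγH² = 0.5×0.3022×16.2×4.1² = 41.15 kN/m, acting at H/3 = 1.367 m above the base.
Overturning moment M_o = P_a × H/3 = 41.15 × 1.367 = 56.24.
Resisting moment M_r = W × 1.13 = 145.6 × 1.13 = 164.5.
FS_overturning = M_r/M_o = 164.5/56.24 = 2.925.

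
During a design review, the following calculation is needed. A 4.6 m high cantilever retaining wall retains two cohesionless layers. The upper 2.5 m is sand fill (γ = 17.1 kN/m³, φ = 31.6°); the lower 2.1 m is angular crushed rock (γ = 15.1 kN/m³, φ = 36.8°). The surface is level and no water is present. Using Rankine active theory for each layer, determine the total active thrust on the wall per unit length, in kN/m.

K_a1 = tan²(45°−31.6°/2) = 0.3123; K_a2 = tan²(45°−36.8°/2) = 0.2508.
Layer 1: σ at base = K_a1 γ₁ h₁ = 13.35 kPa; P₁ = ½×13.35×2.5 = 16.69.
Layer 2: σ_v at top = γ₁h₁ = 42.75; σ_h top = K_a2×42.75 = 10.72; σ_h base = K_a2×(42.75+15.1×2.1) = 18.67.
P₂ = ½(10.72+18.67)×2.1 = 30.86. Total P_a = 16.69+30.86 = 47.55 kN/m.

47.6 kN/m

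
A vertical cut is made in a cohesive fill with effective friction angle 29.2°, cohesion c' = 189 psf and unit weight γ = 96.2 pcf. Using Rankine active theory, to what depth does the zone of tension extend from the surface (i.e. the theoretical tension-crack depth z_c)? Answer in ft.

K_a = tan²(45° − 29.2°/2) = 0.3442; √K_a = 0.5867.
The active pressure is zero where K_a γ z = 2c√K_a, so z_c = 2c/(γ√K_a) = 2×189/(96.2×0.5867) = 6.697 ft.

6.70 ft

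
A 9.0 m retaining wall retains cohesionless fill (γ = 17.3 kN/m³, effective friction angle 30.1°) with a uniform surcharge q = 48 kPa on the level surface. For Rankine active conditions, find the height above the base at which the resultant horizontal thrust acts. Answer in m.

3.57 m

K_a = 0.3320.
Triangular part P₁ = ½K_aγH² = 232.6 at H/3 = 3.000 m; rectangular part P₂ = K_a q H = 143.4 at H/2 = 4.500 m.
ȳ = (P₁·3.000 + P₂·4.500)/(P₁+P₂) = 3.572 m.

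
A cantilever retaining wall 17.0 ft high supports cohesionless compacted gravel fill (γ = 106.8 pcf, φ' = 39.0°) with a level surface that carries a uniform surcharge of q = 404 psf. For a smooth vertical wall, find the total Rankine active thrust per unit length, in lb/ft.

K_a = tan²(45° − φ/2) = 0.2275.
Soil triangle: ½ K_a γ H² = 0.5×0.2275×106.8×17.0² = 3511 lb/ft.
Surcharge rectangle: K_a q H = 0.2275×404×17.0 = 1563 lb/ft.
Total = 3511 + 1563 = 5074 lb/ft.

5070 lb/ft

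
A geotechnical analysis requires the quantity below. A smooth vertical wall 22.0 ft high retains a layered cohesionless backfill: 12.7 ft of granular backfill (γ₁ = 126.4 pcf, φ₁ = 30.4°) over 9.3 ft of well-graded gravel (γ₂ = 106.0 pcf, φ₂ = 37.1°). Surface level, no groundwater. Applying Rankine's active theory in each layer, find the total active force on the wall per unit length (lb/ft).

K_a1 = tan²(45°−30.4°/2) = 0.3280; K_a2 = tan²(45°−37.1°/2) = 0.2475.
Layer 1: σ at base = K_a1 γ₁ h₁ = 526.5 psf; P₁ = ½×526.5×12.7 = 3343.
Layer 2: σ_v at top = γ₁h₁ = 1605; σ_h top = K_a2×1605 = 397.3; σ_h base = K_a2×(1605+106.0×9.3) = 641.3.
P₂ = ½(397.3+641.3)×9.3 = 4829. Total P_a = 3343+4829 = 8173 lb/ft.

8170 lb/ft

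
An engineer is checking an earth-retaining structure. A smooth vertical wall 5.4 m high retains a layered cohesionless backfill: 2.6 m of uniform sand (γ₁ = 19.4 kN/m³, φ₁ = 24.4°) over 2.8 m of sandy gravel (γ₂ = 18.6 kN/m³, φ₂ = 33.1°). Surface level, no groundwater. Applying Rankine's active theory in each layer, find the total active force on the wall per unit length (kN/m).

90.1 kN/m

K_a1 = tan²(45°−24.4°/2) = 0.4153; K_a2 = tan²(45°−33.1°/2) = 0.2936.
Layer 1: σ at base = K_a1 γ₁ h₁ = 20.95 kPa; P₁ = ½×20.95×2.6 = 27.23.
Layer 2: σ_v at top = γ₁h₁ = 50.44; σ_h top = K_a2×50.44 = 14.81; σ_h base = K_a2×(50.44+18.6×2.8) = 30.10.
P₂ = ½(14.81+30.10)×2.8 = 62.87. Total P_a = 27.23+62.87 = 90.10 kN/m.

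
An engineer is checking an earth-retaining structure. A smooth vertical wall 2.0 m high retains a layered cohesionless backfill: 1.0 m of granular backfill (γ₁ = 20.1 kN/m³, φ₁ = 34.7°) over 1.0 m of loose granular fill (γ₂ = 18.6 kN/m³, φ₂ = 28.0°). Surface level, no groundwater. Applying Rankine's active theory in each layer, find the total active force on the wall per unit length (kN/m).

K_a1 = tan²(45°−34.7°/2) = 0.2745; K_a2 = tan²(45°−28.0°/2) = 0.3610.
Layer 1: σ at base = K_a1 γ₁ h₁ = 5.517 kPa; P₁ = ½×5.517×1.0 = 2.758.
Layer 2: σ_v at top = γ₁h₁ = 20.10; σ_h top = K_a2×20.10 = 7.257; σ_h base = K_a2×(20.10+18.6×1.0) = 13.97.
P₂ = ½(7.257+13.97)×1.0 = 10.61. Total P_a = 2.758+10.61 = 13.37 kN/m.

13.4 kN/m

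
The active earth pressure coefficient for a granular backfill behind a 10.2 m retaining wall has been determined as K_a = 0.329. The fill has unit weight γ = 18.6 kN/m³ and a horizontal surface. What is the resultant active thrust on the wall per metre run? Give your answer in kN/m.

P = ½ K_a γ H² = 0.5 × 0.329 × 18.6 × 10.2² = 318.3 kN/m.

318 kN/m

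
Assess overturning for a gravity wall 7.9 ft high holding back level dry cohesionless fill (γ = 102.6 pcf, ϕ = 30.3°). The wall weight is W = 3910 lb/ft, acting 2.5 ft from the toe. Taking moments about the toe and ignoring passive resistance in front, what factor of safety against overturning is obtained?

K_a = tan²(45° − 30.3°/2) = 0.3293.
P_a = ½K_aγH² = 0.5×0.3293×102.6×7.9² = 1054 lb/ft, acting at H/3 = 2.633 ft above the base.
Overturning moment M_o = P_a × H/3 = 1054 × 2.633 = 2776.
Resisting moment M_r = W × 2.5 = 3910 × 2.5 = 9775.
FS_overturning = M_r/M_o = 9775/2776 = 3.521.

3.52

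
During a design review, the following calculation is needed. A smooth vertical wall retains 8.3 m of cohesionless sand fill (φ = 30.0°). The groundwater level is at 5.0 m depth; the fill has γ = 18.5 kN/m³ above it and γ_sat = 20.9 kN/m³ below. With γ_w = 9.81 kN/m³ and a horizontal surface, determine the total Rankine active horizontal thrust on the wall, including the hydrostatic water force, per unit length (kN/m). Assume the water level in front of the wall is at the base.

252 kN/m

K_a = tan²(45° − φ/2) = 0.3333.
γ' = 20.9 − 9.81 = 11.09 kN/m³. Depth below WT = 3.3 m.
σ'_h at WT = K_a γ d_w = 30.83 kPa; at base = 30.83 + K_a γ' × 3.3 = 43.03 kPa.
P₁ (0–5.0 m) = ½×30.83×5.0 = 77.08. P₂ (5.0–8.3 m) = ½(30.83+43.03)×3.3 = 121.9.
P_w = ½ γ_w h₂² = 0.5×9.81×3.3² = 53.42. Total = 77.08+121.9+53.42 = 252.4 kN/m.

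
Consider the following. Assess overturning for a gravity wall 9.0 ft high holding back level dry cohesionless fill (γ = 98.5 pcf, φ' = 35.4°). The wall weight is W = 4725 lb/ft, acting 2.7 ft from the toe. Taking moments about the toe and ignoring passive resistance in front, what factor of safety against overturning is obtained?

4.00

K_a = tan²(45° − 35.4°/2) = 0.2664.
P_a = ½K_aγH² = 0.5×0.2664×98.5×9.0² = 1063 lb/ft, acting at H/3 = 3.000 ft above the base.
Overturning moment M_o = P_a × H/3 = 1063 × 3.000 = 3188.
Resisting moment M_r = W × 2.7 = 4725 × 2.7 = 12760.
FS_overturning = M_r/M_o = 12760/3188 = 4.001.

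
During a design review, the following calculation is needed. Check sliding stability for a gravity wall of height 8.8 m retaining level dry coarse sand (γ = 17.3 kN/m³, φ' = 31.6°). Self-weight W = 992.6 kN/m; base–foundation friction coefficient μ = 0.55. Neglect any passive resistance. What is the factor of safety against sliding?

K_a = tan²(45° − 31.6°/2) = 0.3123.
P_a = ½K_aγH² = 0.5×0.3123×17.3×8.8² = 209.2 kN/m, acting at H/3 = 2.933 m above the base.
FS_sliding = μW / P_a = 0.55×992.6 / 209.2 = 2.609.

2.61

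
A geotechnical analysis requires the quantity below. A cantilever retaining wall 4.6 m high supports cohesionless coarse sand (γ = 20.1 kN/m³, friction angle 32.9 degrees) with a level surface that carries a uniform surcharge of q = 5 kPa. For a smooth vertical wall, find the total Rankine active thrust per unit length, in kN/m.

69.8 kN/m

K_a = tan²(45° − φ/2) = 0.2960.
Soil triangle: ½ K_a γ H² = 0.5×0.2960×20.1×4.6² = 62.95 kN/m.
Surcharge rectangle: K_a q H = 0.2960×5×4.6 = 6.809 kN/m.
Total = 62.95 + 6.809 = 69.76 kN/m.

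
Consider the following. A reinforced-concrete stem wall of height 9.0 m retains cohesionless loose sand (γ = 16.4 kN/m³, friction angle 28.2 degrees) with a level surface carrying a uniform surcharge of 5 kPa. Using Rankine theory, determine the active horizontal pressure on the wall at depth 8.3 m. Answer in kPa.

K_a = (1 − sin φ)/(1 + sin φ) = 0.3582.
σ_v = γz + q = 16.4 × 8.3 + 5 = 141.1 kPa.
σ_h = K_a σ_v = 0.3582 × 141.1 = 50.55 kPa.

50.5 kPa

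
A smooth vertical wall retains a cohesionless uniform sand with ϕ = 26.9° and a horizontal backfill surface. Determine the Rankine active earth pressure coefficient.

0.377

K_a = (1 − sin φ)/(1 + sin φ) = (1 − sin 26.9°)/(1 + sin 26.9°) = 0.3770.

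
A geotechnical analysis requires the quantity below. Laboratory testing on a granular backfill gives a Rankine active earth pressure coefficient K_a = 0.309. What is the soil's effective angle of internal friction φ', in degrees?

K_a = tan²(45° − φ/2) ⇒ 45° − φ/2 = arctan(√0.309) = 29.07°.
φ = 2(45° − 29.07°) = 31.86°.

31.9°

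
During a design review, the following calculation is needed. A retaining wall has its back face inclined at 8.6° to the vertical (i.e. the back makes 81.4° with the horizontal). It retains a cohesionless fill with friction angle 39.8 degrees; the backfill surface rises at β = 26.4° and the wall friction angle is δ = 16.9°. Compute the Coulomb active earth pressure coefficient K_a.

0.381

K_a = sin²(α+φ) / [sin²α · sin(α−δ) · (1 + √{sin(φ+δ)sin(φ−β) / (sin(α−δ)sin(α+β))})²].
With α = 81.4°, φ = 39.8°, δ = 16.9°, β = 26.4°: K_a = 0.3812.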